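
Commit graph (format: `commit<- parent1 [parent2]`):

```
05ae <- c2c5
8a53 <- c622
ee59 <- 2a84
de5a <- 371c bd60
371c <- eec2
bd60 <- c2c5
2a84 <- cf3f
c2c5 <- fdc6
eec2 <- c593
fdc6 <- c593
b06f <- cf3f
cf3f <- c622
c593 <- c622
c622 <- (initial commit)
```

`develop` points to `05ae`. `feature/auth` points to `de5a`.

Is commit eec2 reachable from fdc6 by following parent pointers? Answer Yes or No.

Ancestors of fdc6: {c593, c622, fdc6}.
eec2 is not in that set, so it is not an ancestor of fdc6.

No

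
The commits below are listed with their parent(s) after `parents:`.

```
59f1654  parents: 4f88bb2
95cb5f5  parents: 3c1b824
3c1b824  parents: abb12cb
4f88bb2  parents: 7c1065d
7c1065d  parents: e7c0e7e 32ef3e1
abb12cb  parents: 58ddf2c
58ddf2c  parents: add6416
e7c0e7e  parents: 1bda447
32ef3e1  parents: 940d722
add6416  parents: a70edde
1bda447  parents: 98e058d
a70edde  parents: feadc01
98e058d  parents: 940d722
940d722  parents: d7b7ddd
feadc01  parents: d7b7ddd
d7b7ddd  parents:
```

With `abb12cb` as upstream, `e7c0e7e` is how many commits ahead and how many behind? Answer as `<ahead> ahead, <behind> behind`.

4 ahead, 5 behind

Reachable from e7c0e7e: {1bda447, 940d722, 98e058d, d7b7ddd, e7c0e7e}.
Reachable from abb12cb: {58ddf2c, a70edde, abb12cb, add6416, d7b7ddd, feadc01}.
Only in e7c0e7e's history (ahead): {1bda447, 940d722, 98e058d, e7c0e7e} — 4.
Only in abb12cb's history (behind): {58ddf2c, a70edde, abb12cb, add6416, feadc01} — 5.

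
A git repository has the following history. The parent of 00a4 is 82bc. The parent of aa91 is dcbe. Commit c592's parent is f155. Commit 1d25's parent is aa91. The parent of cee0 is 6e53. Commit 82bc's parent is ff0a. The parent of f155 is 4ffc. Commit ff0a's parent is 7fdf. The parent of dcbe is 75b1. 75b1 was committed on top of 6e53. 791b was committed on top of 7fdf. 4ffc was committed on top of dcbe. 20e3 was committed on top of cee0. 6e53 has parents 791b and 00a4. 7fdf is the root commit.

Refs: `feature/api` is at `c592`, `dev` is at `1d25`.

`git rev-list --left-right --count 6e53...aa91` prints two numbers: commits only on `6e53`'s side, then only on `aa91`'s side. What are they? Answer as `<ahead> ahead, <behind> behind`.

Reachable from 6e53: {00a4, 6e53, 791b, 7fdf, 82bc, ff0a}.
Reachable from aa91: {00a4, 6e53, 75b1, 791b, 7fdf, 82bc, aa91, dcbe, ff0a}.
Only in 6e53's history (ahead): {} — 0.
Only in aa91's history (behind): {75b1, aa91, dcbe} — 3.

0 ahead, 3 behind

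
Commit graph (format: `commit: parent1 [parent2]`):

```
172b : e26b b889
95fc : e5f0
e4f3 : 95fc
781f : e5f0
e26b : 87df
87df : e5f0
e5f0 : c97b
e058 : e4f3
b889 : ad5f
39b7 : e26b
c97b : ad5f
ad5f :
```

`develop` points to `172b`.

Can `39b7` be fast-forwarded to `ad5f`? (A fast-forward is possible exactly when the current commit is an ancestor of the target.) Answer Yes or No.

A fast-forward from 39b7 to ad5f is possible iff 39b7 is an ancestor of ad5f.
Ancestors of ad5f: {ad5f}.
39b7 is not among them, so fast-forward is not possible.

No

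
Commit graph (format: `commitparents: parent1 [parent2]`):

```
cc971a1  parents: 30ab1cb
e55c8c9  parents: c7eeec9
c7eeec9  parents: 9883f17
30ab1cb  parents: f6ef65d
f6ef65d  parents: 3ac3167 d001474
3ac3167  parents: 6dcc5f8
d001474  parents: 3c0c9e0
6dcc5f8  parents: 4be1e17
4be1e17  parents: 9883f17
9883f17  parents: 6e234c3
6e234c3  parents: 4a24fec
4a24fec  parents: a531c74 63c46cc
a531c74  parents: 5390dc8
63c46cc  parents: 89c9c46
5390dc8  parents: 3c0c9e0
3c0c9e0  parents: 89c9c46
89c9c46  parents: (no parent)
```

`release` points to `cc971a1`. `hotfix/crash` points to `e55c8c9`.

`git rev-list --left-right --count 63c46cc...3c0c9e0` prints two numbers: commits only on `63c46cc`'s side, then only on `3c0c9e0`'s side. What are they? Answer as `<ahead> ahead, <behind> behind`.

1 ahead, 1 behind

Reachable from 63c46cc: {63c46cc, 89c9c46}.
Reachable from 3c0c9e0: {3c0c9e0, 89c9c46}.
Only in 63c46cc's history (ahead): {63c46cc} — 1.
Only in 3c0c9e0's history (behind): {3c0c9e0} — 1.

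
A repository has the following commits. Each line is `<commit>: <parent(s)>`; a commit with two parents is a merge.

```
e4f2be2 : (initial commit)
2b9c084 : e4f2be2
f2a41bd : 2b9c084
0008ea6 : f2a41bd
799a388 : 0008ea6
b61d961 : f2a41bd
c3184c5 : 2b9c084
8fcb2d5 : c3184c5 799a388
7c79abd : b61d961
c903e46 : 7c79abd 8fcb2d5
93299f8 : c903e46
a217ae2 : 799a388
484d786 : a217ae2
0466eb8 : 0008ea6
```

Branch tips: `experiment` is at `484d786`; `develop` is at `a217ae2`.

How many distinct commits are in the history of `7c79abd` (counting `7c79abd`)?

Walking parent pointers from 7c79abd: reachable set = {2b9c084, 7c79abd, b61d961, e4f2be2, f2a41bd}.
That is 5 commits.

5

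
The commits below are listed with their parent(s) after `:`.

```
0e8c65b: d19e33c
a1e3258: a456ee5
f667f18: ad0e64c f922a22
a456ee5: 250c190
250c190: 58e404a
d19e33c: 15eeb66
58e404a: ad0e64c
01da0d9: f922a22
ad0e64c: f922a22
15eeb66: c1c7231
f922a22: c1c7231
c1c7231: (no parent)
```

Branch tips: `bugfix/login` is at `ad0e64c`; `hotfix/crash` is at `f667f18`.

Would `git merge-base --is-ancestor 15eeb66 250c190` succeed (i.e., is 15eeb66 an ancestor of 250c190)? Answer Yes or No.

Ancestors of 250c190: {250c190, 58e404a, ad0e64c, c1c7231, f922a22}.
15eeb66 is not in that set, so it is not an ancestor of 250c190.

No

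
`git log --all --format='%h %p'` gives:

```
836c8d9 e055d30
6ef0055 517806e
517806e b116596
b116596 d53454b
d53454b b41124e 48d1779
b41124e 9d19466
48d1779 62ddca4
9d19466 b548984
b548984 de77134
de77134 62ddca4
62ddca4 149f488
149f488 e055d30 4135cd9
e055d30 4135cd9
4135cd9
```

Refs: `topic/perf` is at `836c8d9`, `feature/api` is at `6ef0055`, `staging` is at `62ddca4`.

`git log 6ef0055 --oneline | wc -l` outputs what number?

Walking parent pointers from 6ef0055: reachable set = {149f488, 4135cd9, 48d1779, 517806e, 62ddca4, 6ef0055, 9d19466, b116596, b41124e, b548984, d53454b, de77134, e055d30}.
That is 13 commits.

13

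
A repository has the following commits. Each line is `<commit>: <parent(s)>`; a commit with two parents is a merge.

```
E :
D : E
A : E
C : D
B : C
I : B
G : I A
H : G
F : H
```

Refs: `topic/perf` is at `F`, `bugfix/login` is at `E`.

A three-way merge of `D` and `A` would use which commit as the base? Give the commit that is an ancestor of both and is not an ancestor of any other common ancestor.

E

Ancestors of D: {D, E}.
Ancestors of A: {A, E}.
Common ancestors: {E}.
The only common ancestor is E, so it is the merge base.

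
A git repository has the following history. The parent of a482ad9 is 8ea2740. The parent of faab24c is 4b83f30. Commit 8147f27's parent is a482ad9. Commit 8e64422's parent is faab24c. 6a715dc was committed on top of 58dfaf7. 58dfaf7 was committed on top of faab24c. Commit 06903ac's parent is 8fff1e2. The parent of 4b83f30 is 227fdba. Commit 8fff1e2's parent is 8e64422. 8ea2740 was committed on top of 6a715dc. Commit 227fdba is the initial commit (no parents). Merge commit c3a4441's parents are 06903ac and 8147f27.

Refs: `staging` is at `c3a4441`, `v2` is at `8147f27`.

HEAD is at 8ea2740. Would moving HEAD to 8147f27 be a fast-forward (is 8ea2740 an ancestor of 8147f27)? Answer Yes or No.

Yes

A fast-forward from 8ea2740 to 8147f27 is possible iff 8ea2740 is an ancestor of 8147f27.
Ancestors of 8147f27: {227fdba, 4b83f30, 58dfaf7, 6a715dc, 8147f27, 8ea2740, a482ad9, faab24c}.
8ea2740 is among them, so fast-forward is possible.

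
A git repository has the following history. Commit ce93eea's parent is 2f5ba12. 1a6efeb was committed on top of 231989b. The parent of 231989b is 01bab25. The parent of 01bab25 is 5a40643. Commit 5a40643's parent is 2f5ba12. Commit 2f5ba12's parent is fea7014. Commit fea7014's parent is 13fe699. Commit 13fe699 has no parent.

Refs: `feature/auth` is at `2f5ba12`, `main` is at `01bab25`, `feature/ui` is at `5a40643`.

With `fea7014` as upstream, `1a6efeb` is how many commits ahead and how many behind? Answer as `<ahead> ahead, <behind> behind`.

5 ahead, 0 behind

Reachable from 1a6efeb: {01bab25, 13fe699, 1a6efeb, 231989b, 2f5ba12, 5a40643, fea7014}.
Reachable from fea7014: {13fe699, fea7014}.
Only in 1a6efeb's history (ahead): {01bab25, 1a6efeb, 231989b, 2f5ba12, 5a40643} — 5.
Only in fea7014's history (behind): {} — 0.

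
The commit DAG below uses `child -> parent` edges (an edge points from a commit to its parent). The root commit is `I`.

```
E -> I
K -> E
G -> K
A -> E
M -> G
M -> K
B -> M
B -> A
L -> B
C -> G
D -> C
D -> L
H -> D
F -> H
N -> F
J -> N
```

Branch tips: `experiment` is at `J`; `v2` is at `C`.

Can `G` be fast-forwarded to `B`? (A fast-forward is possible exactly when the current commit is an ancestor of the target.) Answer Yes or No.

A fast-forward from G to B is possible iff G is an ancestor of B.
Ancestors of B: {A, B, E, G, I, K, M}.
G is among them, so fast-forward is possible.

Yes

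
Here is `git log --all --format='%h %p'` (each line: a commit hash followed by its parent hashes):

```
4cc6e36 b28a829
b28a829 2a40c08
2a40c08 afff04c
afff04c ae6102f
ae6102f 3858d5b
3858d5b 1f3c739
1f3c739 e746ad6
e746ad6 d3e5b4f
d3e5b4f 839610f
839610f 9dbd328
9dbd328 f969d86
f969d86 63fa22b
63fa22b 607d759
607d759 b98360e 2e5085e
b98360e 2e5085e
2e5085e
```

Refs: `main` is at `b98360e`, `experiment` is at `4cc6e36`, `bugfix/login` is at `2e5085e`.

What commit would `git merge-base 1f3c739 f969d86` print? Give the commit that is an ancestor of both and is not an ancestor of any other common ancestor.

f969d86

Ancestors of 1f3c739: {1f3c739, 2e5085e, 607d759, 63fa22b, 839610f, 9dbd328, b98360e, d3e5b4f, e746ad6, f969d86}.
Ancestors of f969d86: {2e5085e, 607d759, 63fa22b, b98360e, f969d86}.
Common ancestors: {2e5085e, 607d759, 63fa22b, b98360e, f969d86}.
Among these, f969d86 is not an ancestor of any other common ancestor — it is the merge base.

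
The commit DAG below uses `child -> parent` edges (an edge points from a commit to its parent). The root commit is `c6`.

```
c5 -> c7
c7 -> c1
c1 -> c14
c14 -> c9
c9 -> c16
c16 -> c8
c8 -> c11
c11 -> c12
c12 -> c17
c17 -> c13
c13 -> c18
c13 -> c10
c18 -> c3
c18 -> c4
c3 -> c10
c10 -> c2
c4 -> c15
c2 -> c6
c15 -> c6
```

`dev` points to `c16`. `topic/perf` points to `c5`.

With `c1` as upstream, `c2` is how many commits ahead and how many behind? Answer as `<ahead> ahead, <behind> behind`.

Reachable from c2: {c2, c6}.
Reachable from c1: {c1, c10, c11, c12, c13, c14, c15, c16, c17, c18, c2, c3, c4, c6, c8, c9}.
Only in c2's history (ahead): {} — 0.
Only in c1's history (behind): {c1, c10, c11, c12, c13, c14, c15, c16, c17, c18, c3, c4, c8, c9} — 14.

0 ahead, 14 behind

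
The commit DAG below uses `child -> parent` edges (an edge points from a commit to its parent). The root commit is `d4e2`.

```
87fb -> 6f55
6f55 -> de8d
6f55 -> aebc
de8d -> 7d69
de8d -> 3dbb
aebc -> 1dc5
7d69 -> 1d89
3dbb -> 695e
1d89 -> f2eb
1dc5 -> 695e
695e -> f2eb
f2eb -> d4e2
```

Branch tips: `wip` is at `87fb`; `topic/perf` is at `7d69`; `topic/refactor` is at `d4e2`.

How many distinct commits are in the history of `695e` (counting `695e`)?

3

Walking parent pointers from 695e: reachable set = {695e, d4e2, f2eb}.
That is 3 commits.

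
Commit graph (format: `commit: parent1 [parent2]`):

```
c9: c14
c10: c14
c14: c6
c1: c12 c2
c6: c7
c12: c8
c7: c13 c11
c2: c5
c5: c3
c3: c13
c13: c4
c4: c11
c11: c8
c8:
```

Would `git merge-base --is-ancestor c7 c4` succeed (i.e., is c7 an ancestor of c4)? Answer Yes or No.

No

Ancestors of c4: {c11, c4, c8}.
c7 is not in that set, so it is not an ancestor of c4.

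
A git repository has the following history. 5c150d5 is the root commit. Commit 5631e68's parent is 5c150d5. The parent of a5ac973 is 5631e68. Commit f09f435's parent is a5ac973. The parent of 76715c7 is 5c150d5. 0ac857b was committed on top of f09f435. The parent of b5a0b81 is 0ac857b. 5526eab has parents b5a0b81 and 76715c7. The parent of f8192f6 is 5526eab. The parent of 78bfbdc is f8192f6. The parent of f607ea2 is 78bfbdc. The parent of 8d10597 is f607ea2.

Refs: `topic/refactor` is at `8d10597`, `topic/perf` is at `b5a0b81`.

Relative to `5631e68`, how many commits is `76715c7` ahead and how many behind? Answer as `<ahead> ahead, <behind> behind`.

Reachable from 76715c7: {5c150d5, 76715c7}.
Reachable from 5631e68: {5631e68, 5c150d5}.
Only in 76715c7's history (ahead): {76715c7} — 1.
Only in 5631e68's history (behind): {5631e68} — 1.

1 ahead, 1 behind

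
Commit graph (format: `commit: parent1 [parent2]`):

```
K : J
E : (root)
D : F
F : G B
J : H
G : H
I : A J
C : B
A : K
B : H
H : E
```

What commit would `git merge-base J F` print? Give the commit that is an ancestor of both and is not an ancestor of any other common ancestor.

Ancestors of J: {E, H, J}.
Ancestors of F: {B, E, F, G, H}.
Common ancestors: {E, H}.
Among these, H is not an ancestor of any other common ancestor — it is the merge base.

H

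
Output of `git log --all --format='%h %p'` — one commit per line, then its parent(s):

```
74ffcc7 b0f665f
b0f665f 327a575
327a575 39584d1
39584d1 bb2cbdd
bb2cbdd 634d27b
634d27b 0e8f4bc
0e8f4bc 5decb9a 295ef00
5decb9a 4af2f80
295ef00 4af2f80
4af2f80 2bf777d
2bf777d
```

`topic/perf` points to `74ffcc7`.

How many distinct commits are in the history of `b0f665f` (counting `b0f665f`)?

Walking parent pointers from b0f665f: reachable set = {0e8f4bc, 295ef00, 2bf777d, 327a575, 39584d1, 4af2f80, 5decb9a, 634d27b, b0f665f, bb2cbdd}.
That is 10 commits.

10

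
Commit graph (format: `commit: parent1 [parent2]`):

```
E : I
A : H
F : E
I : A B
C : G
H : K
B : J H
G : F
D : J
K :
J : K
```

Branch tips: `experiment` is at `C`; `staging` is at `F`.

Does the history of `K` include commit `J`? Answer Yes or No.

No

Ancestors of K: {K}.
J is not in that set, so it is not an ancestor of K.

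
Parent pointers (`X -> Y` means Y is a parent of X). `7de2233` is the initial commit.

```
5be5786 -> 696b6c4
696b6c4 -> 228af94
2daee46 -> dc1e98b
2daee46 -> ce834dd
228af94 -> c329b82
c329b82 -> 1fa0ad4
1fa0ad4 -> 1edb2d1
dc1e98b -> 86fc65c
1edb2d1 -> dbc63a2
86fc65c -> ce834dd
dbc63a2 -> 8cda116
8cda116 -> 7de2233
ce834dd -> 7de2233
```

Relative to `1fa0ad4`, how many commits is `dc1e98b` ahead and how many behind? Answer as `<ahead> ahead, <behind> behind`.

3 ahead, 4 behind

Reachable from dc1e98b: {7de2233, 86fc65c, ce834dd, dc1e98b}.
Reachable from 1fa0ad4: {1edb2d1, 1fa0ad4, 7de2233, 8cda116, dbc63a2}.
Only in dc1e98b's history (ahead): {86fc65c, ce834dd, dc1e98b} — 3.
Only in 1fa0ad4's history (behind): {1edb2d1, 1fa0ad4, 8cda116, dbc63a2} — 4.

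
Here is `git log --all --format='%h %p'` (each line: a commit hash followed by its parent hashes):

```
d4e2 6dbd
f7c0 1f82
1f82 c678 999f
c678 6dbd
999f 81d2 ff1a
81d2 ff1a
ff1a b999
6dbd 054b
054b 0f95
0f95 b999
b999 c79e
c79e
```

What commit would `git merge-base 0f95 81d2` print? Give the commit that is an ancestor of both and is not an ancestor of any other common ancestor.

Ancestors of 0f95: {0f95, b999, c79e}.
Ancestors of 81d2: {81d2, b999, c79e, ff1a}.
Common ancestors: {b999, c79e}.
Among these, b999 is not an ancestor of any other common ancestor — it is the merge base.

b999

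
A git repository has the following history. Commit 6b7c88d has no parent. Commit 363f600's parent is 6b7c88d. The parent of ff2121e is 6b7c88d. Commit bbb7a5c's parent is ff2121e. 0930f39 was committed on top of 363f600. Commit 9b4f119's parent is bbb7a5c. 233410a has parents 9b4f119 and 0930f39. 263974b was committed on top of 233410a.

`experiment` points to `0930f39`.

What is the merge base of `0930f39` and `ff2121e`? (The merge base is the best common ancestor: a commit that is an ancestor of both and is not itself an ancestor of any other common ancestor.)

6b7c88d

Ancestors of 0930f39: {0930f39, 363f600, 6b7c88d}.
Ancestors of ff2121e: {6b7c88d, ff2121e}.
Common ancestors: {6b7c88d}.
The only common ancestor is 6b7c88d, so it is the merge base.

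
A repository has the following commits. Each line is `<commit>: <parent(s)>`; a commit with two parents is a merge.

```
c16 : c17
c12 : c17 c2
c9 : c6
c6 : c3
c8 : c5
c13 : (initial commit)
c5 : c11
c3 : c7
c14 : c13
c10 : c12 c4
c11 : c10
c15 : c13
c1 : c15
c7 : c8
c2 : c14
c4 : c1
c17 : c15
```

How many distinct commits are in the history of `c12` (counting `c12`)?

Walking parent pointers from c12: reachable set = {c12, c13, c14, c15, c17, c2}.
That is 6 commits.

6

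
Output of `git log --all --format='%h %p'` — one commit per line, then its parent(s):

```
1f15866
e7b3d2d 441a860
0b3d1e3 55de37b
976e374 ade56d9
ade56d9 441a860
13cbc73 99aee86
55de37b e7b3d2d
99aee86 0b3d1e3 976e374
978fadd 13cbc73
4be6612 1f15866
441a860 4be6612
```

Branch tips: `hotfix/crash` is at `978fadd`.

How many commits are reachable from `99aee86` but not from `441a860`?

Reachable from 99aee86: {0b3d1e3, 1f15866, 441a860, 4be6612, 55de37b, 976e374, 99aee86, ade56d9, e7b3d2d}.
Reachable from 441a860: {1f15866, 441a860, 4be6612}.
In 99aee86's history but not 441a860's: {0b3d1e3, 55de37b, 976e374, 99aee86, ade56d9, e7b3d2d} — 6 commits.

6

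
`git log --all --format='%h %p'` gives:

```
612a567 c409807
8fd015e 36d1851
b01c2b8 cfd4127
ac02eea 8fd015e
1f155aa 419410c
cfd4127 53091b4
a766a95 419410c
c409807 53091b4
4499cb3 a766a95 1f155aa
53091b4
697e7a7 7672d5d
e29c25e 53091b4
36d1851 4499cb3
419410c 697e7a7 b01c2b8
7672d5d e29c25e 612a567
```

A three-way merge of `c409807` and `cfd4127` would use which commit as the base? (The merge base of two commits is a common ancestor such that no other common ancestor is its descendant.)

Ancestors of c409807: {53091b4, c409807}.
Ancestors of cfd4127: {53091b4, cfd4127}.
Common ancestors: {53091b4}.
The only common ancestor is 53091b4, so it is the merge base.

53091b4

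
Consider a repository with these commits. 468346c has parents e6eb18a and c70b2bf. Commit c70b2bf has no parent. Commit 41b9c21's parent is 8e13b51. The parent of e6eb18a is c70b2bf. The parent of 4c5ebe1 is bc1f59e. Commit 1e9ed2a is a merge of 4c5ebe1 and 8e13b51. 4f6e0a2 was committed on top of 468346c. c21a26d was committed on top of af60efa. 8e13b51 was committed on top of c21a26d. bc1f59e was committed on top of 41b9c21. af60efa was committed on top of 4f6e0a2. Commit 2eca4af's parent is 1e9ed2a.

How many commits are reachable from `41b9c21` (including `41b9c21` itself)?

Walking parent pointers from 41b9c21: reachable set = {41b9c21, 468346c, 4f6e0a2, 8e13b51, af60efa, c21a26d, c70b2bf, e6eb18a}.
That is 8 commits.

8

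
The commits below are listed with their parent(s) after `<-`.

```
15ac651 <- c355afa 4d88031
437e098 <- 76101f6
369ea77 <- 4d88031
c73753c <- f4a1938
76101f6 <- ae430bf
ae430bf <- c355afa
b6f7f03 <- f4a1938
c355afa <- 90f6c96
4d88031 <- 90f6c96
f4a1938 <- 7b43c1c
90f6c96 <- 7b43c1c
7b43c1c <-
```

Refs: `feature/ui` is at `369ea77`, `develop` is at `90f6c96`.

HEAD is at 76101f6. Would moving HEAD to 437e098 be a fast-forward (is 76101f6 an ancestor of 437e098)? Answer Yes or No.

Yes

A fast-forward from 76101f6 to 437e098 is possible iff 76101f6 is an ancestor of 437e098.
Ancestors of 437e098: {437e098, 76101f6, 7b43c1c, 90f6c96, ae430bf, c355afa}.
76101f6 is among them, so fast-forward is possible.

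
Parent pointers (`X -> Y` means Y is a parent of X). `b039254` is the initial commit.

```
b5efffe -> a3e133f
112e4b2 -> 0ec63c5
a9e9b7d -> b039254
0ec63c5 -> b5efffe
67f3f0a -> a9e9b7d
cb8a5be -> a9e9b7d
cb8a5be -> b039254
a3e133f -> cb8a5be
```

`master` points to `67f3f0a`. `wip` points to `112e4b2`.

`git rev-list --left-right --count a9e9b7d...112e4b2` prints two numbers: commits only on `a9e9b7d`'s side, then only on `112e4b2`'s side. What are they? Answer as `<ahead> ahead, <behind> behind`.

0 ahead, 5 behind

Reachable from a9e9b7d: {a9e9b7d, b039254}.
Reachable from 112e4b2: {0ec63c5, 112e4b2, a3e133f, a9e9b7d, b039254, b5efffe, cb8a5be}.
Only in a9e9b7d's history (ahead): {} — 0.
Only in 112e4b2's history (behind): {0ec63c5, 112e4b2, a3e133f, b5efffe, cb8a5be} — 5.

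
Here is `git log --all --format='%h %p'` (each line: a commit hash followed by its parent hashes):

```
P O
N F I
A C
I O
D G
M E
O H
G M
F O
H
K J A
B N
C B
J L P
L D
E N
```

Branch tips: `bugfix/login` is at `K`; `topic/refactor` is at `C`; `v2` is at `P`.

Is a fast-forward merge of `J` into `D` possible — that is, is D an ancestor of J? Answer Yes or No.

A fast-forward from D to J is possible iff D is an ancestor of J.
Ancestors of J: {D, E, F, G, H, I, J, L, M, N, O, P}.
D is among them, so fast-forward is possible.

Yes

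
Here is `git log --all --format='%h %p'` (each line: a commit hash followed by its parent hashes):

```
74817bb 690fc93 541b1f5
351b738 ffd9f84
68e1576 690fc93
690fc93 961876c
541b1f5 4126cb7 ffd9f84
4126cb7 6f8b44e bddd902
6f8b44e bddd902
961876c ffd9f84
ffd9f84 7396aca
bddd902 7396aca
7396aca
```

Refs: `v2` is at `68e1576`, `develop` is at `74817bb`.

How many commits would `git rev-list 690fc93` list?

Walking parent pointers from 690fc93: reachable set = {690fc93, 7396aca, 961876c, ffd9f84}.
That is 4 commits.

4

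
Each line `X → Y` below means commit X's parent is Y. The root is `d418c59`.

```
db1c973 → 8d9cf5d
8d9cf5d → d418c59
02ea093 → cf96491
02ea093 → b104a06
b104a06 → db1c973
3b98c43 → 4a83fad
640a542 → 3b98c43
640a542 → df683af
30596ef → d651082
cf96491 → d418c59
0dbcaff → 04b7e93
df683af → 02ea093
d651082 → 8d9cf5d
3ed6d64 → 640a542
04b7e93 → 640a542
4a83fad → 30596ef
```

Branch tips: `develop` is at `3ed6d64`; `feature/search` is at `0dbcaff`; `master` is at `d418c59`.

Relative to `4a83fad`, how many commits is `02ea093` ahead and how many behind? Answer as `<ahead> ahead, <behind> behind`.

4 ahead, 3 behind

Reachable from 02ea093: {02ea093, 8d9cf5d, b104a06, cf96491, d418c59, db1c973}.
Reachable from 4a83fad: {30596ef, 4a83fad, 8d9cf5d, d418c59, d651082}.
Only in 02ea093's history (ahead): {02ea093, b104a06, cf96491, db1c973} — 4.
Only in 4a83fad's history (behind): {30596ef, 4a83fad, d651082} — 3.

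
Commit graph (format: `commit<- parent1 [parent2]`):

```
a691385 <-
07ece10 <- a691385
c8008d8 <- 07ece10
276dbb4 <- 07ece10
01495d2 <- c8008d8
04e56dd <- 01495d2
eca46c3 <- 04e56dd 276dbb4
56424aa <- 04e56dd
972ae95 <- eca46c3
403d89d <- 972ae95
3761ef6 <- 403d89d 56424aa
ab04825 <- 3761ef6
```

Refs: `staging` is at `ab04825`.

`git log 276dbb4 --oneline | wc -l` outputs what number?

3

Walking parent pointers from 276dbb4: reachable set = {07ece10, 276dbb4, a691385}.
That is 3 commits.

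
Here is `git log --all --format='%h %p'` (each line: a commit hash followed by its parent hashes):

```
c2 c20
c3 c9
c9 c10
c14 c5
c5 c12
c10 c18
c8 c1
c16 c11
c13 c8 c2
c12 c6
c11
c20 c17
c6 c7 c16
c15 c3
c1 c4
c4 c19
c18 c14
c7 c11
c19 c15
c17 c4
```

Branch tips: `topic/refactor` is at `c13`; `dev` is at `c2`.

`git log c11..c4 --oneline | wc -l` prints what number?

Reachable from c4: {c10, c11, c12, c14, c15, c16, c18, c19, c3, c4, c5, c6, c7, c9}.
Reachable from c11: {c11}.
In c4's history but not c11's: {c10, c12, c14, c15, c16, c18, c19, c3, c4, c5, c6, c7, c9} — 13 commits.

13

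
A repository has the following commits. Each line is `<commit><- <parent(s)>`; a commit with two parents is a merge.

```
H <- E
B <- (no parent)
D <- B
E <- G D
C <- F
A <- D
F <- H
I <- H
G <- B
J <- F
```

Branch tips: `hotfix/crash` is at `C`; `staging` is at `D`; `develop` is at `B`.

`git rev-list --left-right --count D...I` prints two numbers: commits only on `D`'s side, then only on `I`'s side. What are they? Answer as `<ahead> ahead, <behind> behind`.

Reachable from D: {B, D}.
Reachable from I: {B, D, E, G, H, I}.
Only in D's history (ahead): {} — 0.
Only in I's history (behind): {E, G, H, I} — 4.

0 ahead, 4 behind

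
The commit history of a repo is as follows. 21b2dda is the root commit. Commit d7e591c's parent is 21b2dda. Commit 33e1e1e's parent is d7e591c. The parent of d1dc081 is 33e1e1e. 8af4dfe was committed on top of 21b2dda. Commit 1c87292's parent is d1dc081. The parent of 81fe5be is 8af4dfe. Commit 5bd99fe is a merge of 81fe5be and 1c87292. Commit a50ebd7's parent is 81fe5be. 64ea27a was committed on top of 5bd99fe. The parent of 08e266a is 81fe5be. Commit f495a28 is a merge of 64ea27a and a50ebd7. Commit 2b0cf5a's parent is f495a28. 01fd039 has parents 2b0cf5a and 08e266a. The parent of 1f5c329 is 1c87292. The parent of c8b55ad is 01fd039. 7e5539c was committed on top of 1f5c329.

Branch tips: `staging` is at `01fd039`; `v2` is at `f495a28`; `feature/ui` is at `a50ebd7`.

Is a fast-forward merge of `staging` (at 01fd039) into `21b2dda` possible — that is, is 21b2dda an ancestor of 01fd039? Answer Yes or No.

Yes

A fast-forward from 21b2dda to 01fd039 is possible iff 21b2dda is an ancestor of 01fd039.
Ancestors of 01fd039: {01fd039, 08e266a, 1c87292, 21b2dda, 2b0cf5a, 33e1e1e, 5bd99fe, 64ea27a, 81fe5be, 8af4dfe, a50ebd7, d1dc081, d7e591c, f495a28}.
21b2dda is among them, so fast-forward is possible.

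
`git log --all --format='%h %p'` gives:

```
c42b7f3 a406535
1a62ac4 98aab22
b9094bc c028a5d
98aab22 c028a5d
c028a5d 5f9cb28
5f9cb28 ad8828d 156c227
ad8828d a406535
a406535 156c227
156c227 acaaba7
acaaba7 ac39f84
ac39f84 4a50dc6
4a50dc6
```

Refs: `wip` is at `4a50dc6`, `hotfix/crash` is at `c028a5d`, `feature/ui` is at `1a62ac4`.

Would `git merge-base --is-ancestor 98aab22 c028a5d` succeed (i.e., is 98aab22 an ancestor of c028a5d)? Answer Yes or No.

No

Ancestors of c028a5d: {156c227, 4a50dc6, 5f9cb28, a406535, ac39f84, acaaba7, ad8828d, c028a5d}.
98aab22 is not in that set, so it is not an ancestor of c028a5d.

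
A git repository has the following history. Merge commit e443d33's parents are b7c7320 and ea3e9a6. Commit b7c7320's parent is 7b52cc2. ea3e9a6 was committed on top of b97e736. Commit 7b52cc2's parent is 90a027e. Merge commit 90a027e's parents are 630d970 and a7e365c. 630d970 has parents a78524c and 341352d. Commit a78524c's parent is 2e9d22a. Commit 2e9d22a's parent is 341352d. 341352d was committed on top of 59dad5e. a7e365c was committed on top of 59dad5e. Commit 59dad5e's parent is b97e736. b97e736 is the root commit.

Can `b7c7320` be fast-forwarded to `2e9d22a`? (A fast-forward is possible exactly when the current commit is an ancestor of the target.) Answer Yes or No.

No

A fast-forward from b7c7320 to 2e9d22a is possible iff b7c7320 is an ancestor of 2e9d22a.
Ancestors of 2e9d22a: {2e9d22a, 341352d, 59dad5e, b97e736}.
b7c7320 is not among them, so fast-forward is not possible.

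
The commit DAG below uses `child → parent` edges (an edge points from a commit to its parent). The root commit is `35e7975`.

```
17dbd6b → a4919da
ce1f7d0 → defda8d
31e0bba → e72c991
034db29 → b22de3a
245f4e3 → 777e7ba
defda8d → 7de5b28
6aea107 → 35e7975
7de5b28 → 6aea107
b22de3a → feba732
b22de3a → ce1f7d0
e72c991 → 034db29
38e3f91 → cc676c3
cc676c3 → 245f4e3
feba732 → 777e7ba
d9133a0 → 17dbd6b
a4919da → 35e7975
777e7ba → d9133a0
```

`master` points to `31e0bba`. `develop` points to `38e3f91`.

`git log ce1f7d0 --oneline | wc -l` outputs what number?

Walking parent pointers from ce1f7d0: reachable set = {35e7975, 6aea107, 7de5b28, ce1f7d0, defda8d}.
That is 5 commits.

5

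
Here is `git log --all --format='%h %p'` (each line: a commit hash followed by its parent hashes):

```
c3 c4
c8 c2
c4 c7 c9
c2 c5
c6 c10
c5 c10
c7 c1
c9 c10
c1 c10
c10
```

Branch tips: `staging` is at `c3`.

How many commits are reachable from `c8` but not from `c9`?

Reachable from c8: {c10, c2, c5, c8}.
Reachable from c9: {c10, c9}.
In c8's history but not c9's: {c2, c5, c8} — 3 commits.

3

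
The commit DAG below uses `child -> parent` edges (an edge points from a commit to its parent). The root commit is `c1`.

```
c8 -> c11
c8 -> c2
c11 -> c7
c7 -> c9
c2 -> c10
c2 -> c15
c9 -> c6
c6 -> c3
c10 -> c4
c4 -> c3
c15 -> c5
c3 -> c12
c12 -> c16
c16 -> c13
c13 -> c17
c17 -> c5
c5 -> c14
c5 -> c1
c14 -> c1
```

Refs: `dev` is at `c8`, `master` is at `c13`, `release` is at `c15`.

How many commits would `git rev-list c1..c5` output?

Reachable from c5: {c1, c14, c5}.
Reachable from c1: {c1}.
In c5's history but not c1's: {c14, c5} — 2 commits.

2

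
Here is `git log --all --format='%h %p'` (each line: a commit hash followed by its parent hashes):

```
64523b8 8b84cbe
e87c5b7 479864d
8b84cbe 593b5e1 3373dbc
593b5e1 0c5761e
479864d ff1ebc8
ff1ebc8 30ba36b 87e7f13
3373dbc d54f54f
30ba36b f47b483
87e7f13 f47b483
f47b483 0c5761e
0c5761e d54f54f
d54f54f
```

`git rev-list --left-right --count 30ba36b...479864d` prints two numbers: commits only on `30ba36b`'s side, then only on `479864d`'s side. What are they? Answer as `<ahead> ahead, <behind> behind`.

Reachable from 30ba36b: {0c5761e, 30ba36b, d54f54f, f47b483}.
Reachable from 479864d: {0c5761e, 30ba36b, 479864d, 87e7f13, d54f54f, f47b483, ff1ebc8}.
Only in 30ba36b's history (ahead): {} — 0.
Only in 479864d's history (behind): {479864d, 87e7f13, ff1ebc8} — 3.

0 ahead, 3 behind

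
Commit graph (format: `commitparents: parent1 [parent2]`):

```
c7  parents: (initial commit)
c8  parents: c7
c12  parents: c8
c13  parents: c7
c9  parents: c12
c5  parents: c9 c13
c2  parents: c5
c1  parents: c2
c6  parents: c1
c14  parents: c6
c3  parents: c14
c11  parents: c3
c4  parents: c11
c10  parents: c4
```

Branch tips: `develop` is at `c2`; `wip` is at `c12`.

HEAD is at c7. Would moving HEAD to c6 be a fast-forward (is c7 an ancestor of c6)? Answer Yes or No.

A fast-forward from c7 to c6 is possible iff c7 is an ancestor of c6.
Ancestors of c6: {c1, c12, c13, c2, c5, c6, c7, c8, c9}.
c7 is among them, so fast-forward is possible.

Yes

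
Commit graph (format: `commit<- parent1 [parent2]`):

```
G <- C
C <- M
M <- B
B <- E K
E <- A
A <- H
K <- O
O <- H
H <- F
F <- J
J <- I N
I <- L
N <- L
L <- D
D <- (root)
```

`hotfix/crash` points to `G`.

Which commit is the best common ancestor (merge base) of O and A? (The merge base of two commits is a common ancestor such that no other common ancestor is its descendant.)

H

Ancestors of O: {D, F, H, I, J, L, N, O}.
Ancestors of A: {A, D, F, H, I, J, L, N}.
Common ancestors: {D, F, H, I, J, L, N}.
Among these, H is not an ancestor of any other common ancestor — it is the merge base.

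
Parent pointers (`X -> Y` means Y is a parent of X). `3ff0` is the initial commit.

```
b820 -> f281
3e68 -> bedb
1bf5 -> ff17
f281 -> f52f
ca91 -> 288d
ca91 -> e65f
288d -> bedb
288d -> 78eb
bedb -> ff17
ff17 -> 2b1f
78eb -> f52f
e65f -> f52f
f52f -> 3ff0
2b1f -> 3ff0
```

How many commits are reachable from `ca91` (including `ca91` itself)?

Walking parent pointers from ca91: reachable set = {288d, 2b1f, 3ff0, 78eb, bedb, ca91, e65f, f52f, ff17}.
That is 9 commits.

9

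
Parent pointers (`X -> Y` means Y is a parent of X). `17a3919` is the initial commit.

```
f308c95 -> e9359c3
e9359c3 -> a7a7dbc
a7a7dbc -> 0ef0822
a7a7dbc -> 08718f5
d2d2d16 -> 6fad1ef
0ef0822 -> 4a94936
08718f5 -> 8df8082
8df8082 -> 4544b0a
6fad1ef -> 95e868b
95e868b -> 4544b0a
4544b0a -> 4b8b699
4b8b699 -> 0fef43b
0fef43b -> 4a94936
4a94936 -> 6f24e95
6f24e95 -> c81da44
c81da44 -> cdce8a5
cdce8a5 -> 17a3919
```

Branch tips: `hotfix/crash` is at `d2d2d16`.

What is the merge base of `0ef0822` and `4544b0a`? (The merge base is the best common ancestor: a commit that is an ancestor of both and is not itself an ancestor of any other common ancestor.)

4a94936

Ancestors of 0ef0822: {0ef0822, 17a3919, 4a94936, 6f24e95, c81da44, cdce8a5}.
Ancestors of 4544b0a: {0fef43b, 17a3919, 4544b0a, 4a94936, 4b8b699, 6f24e95, c81da44, cdce8a5}.
Common ancestors: {17a3919, 4a94936, 6f24e95, c81da44, cdce8a5}.
Among these, 4a94936 is not an ancestor of any other common ancestor — it is the merge base.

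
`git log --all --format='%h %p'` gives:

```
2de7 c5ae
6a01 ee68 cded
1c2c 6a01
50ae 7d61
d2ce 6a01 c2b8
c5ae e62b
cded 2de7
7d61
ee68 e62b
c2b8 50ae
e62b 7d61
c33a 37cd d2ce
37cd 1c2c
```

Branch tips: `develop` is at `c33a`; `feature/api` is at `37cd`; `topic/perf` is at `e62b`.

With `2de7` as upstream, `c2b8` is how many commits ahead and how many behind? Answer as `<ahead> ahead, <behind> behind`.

2 ahead, 3 behind

Reachable from c2b8: {50ae, 7d61, c2b8}.
Reachable from 2de7: {2de7, 7d61, c5ae, e62b}.
Only in c2b8's history (ahead): {50ae, c2b8} — 2.
Only in 2de7's history (behind): {2de7, c5ae, e62b} — 3.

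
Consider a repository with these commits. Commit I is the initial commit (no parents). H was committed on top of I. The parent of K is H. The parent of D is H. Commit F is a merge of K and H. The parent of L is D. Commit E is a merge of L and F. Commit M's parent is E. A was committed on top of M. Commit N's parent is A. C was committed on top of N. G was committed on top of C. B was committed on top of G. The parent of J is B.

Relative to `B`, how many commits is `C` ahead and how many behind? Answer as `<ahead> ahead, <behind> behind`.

Reachable from C: {A, C, D, E, F, H, I, K, L, M, N}.
Reachable from B: {A, B, C, D, E, F, G, H, I, K, L, M, N}.
Only in C's history (ahead): {} — 0.
Only in B's history (behind): {B, G} — 2.

0 ahead, 2 behind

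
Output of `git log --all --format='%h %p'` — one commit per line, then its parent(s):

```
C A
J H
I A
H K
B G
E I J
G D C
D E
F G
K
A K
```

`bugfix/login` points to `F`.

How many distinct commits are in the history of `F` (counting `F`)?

Walking parent pointers from F: reachable set = {A, C, D, E, F, G, H, I, J, K}.
That is 10 commits.

10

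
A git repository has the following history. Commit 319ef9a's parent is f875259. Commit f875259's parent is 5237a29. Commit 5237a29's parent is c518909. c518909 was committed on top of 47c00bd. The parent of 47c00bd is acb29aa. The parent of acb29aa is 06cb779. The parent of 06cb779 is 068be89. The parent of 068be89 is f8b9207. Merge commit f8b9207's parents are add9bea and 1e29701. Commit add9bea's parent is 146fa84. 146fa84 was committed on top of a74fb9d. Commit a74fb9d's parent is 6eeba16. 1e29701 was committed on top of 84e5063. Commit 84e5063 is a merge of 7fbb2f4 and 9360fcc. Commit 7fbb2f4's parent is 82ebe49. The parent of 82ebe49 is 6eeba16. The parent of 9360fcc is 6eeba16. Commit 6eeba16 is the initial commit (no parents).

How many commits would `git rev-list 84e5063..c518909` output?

10

Reachable from c518909: {068be89, 06cb779, 146fa84, 1e29701, 47c00bd, 6eeba16, 7fbb2f4, 82ebe49, 84e5063, 9360fcc, a74fb9d, acb29aa, add9bea, c518909, f8b9207}.
Reachable from 84e5063: {6eeba16, 7fbb2f4, 82ebe49, 84e5063, 9360fcc}.
In c518909's history but not 84e5063's: {068be89, 06cb779, 146fa84, 1e29701, 47c00bd, a74fb9d, acb29aa, add9bea, c518909, f8b9207} — 10 commits.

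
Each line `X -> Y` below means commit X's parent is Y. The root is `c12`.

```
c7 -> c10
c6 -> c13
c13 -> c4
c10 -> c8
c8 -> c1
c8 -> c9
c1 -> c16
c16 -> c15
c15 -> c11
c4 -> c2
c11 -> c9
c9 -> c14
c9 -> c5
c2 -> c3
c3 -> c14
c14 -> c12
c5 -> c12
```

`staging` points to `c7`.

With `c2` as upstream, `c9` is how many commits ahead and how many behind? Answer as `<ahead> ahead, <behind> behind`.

2 ahead, 2 behind

Reachable from c9: {c12, c14, c5, c9}.
Reachable from c2: {c12, c14, c2, c3}.
Only in c9's history (ahead): {c5, c9} — 2.
Only in c2's history (behind): {c2, c3} — 2.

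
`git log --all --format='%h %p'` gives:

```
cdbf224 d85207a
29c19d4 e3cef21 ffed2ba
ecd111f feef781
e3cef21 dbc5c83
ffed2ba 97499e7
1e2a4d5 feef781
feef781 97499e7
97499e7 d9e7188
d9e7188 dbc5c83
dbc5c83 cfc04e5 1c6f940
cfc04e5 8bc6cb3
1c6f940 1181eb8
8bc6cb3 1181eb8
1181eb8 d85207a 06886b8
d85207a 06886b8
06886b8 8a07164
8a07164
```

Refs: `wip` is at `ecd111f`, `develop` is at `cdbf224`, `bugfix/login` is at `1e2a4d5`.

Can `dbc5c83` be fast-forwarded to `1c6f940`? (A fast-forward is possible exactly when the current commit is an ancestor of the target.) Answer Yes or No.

A fast-forward from dbc5c83 to 1c6f940 is possible iff dbc5c83 is an ancestor of 1c6f940.
Ancestors of 1c6f940: {06886b8, 1181eb8, 1c6f940, 8a07164, d85207a}.
dbc5c83 is not among them, so fast-forward is not possible.

No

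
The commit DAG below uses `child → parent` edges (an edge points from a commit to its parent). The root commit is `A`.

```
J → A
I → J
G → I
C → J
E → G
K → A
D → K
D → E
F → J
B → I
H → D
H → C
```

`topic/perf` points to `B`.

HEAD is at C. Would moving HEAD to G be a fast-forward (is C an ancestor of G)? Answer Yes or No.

A fast-forward from C to G is possible iff C is an ancestor of G.
Ancestors of G: {A, G, I, J}.
C is not among them, so fast-forward is not possible.

No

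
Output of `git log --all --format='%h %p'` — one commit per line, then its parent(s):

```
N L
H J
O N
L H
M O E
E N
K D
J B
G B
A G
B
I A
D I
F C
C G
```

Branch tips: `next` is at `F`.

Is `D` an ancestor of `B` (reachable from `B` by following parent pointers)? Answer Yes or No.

No

Ancestors of B: {B}.
D is not in that set, so it is not an ancestor of B.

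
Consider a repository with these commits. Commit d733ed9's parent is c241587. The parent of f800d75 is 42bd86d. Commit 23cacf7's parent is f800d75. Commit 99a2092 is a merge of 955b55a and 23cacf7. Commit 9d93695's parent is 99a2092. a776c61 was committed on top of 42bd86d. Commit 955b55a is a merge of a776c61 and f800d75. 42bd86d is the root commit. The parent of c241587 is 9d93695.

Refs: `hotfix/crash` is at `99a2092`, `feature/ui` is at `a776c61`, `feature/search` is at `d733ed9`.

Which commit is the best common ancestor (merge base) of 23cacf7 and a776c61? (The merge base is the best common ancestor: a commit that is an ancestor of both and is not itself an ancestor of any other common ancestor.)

42bd86d

Ancestors of 23cacf7: {23cacf7, 42bd86d, f800d75}.
Ancestors of a776c61: {42bd86d, a776c61}.
Common ancestors: {42bd86d}.
The only common ancestor is 42bd86d, so it is the merge base.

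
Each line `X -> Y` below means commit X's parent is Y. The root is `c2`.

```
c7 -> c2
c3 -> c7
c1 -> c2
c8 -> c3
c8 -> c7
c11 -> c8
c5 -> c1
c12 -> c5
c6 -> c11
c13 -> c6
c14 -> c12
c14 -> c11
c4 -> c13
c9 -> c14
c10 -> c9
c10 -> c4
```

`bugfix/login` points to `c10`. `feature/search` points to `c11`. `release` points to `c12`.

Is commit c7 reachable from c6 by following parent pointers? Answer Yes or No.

Yes

Ancestors of c6 (commits reachable by following parents): {c11, c2, c3, c6, c7, c8}.
c7 is in that set, so it is an ancestor of c6.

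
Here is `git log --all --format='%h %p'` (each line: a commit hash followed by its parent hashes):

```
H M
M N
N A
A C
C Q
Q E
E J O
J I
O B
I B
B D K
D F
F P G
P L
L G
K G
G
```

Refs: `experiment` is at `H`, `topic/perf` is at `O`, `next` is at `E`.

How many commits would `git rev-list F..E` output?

Reachable from E: {B, D, E, F, G, I, J, K, L, O, P}.
Reachable from F: {F, G, L, P}.
In E's history but not F's: {B, D, E, I, J, K, O} — 7 commits.

7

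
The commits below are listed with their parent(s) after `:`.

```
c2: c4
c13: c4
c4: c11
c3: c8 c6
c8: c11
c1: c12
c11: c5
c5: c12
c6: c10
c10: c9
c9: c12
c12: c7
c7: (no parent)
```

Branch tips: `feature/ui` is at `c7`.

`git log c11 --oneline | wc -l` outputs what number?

4

Walking parent pointers from c11: reachable set = {c11, c12, c5, c7}.
That is 4 commits.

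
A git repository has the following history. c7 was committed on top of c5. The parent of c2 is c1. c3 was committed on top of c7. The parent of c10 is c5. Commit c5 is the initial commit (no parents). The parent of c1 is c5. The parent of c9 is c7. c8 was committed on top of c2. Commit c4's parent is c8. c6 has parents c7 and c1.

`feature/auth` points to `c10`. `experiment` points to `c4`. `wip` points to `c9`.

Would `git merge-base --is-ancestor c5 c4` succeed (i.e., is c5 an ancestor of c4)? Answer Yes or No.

Yes

Ancestors of c4 (commits reachable by following parents): {c1, c2, c4, c5, c8}.
c5 is in that set, so it is an ancestor of c4.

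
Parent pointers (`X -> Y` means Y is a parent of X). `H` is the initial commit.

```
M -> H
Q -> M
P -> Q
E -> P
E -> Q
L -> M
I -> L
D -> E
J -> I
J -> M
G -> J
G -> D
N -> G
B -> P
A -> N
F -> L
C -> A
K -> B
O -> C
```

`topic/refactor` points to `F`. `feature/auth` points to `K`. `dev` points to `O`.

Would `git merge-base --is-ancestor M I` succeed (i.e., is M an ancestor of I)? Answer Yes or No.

Yes

Ancestors of I (commits reachable by following parents): {H, I, L, M}.
M is in that set, so it is an ancestor of I.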